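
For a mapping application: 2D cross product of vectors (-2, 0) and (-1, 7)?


u x v = u_x*v_y - u_y*v_x = (-2)*7 - 0*(-1)
= (-14) - 0 = -14

-14


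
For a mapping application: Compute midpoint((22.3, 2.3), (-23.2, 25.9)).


M = ((22.3+(-23.2))/2, (2.3+25.9)/2)
= (-0.45, 14.1)

(-0.45, 14.1)


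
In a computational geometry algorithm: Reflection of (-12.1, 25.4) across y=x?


Reflection over y=x: (x,y) -> (y,x)
(-12.1, 25.4) -> (25.4, -12.1)

(25.4, -12.1)


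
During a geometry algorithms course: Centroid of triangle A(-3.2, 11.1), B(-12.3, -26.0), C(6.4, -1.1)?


Centroid = ((x_A+x_B+x_C)/3, (y_A+y_B+y_C)/3)
= (((-3.2)+(-12.3)+6.4)/3, (11.1+(-26)+(-1.1))/3)
= (-3.0333, -5.3333)

(-3.0333, -5.3333)


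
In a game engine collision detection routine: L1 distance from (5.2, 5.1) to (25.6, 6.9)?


|5.2-25.6| + |5.1-6.9| = 20.4 + 1.8 = 22.2

22.2


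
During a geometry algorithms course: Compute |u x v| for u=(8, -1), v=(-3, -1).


|u x v| = |8*(-1) - (-1)*(-3)|
= |(-8) - 3| = 11

11


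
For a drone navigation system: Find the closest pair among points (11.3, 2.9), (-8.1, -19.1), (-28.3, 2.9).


d(P0,P1) = 29.3319, d(P0,P2) = 39.6, d(P1,P2) = 29.867
Closest: P0 and P1

Closest pair: (11.3, 2.9) and (-8.1, -19.1), distance = 29.3319


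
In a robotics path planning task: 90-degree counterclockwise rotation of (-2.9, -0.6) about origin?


90° CCW: (x,y) -> (-y, x)
(-2.9,-0.6) -> (0.6, -2.9)

(0.6, -2.9)


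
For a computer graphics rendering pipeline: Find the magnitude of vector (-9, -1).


|u| = sqrt((-9)^2 + (-1)^2) = sqrt(82) = 9.0554

9.0554


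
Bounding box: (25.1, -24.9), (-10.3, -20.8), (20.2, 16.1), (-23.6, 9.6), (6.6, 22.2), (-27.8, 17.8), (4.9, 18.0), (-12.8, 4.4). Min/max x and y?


x range: [-27.8, 25.1]
y range: [-24.9, 22.2]
Bounding box: (-27.8,-24.9) to (25.1,22.2)

(-27.8,-24.9) to (25.1,22.2)


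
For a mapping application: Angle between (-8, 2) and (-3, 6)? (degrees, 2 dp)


u.v = 36, |u| = sqrt(68) = 8.2462, |v| = sqrt(45) = 6.7082
cos(theta) = u.v/(|u||v|) = 36/sqrt(3060) = 0.650791
theta = acos(0.650791) = 49.4 degrees

49.4 degrees


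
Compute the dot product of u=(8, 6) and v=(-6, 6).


u . v = u_x*v_x + u_y*v_y = 8*(-6) + 6*6
= (-48) + 36 = -12

-12


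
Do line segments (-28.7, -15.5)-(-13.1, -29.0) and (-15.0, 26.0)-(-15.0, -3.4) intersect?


Cross products: d1=-402.78, d2=55.86, d3=832.35, d4=373.71
d1*d2 < 0 and d3*d4 < 0? no

No, they don't intersect


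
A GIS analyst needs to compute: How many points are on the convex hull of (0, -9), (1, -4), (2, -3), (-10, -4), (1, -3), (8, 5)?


Convex hull vertices (CCW): (-10, -4), (0, -9), (8, 5)
Count = 3

3


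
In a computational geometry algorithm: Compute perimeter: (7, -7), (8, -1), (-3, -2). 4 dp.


Sides: (7, -7)->(8, -1): sqrt(37) = 6.082763, (8, -1)->(-3, -2): sqrt(122) = 11.045361, (-3, -2)->(7, -7): sqrt(125) = 11.18034
Sum = 28.308464
Perimeter = 28.3085

28.3085


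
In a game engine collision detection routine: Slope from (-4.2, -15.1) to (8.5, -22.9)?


slope = (y2-y1)/(x2-x1) = ((-22.9)-(-15.1))/(8.5-(-4.2)) = (-7.8)/12.7 = -0.6142

-0.6142


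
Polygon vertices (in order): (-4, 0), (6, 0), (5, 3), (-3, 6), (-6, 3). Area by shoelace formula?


Shoelace sum: ((-4)*0 - 6*0) + (6*3 - 5*0) + (5*6 - (-3)*3) + ((-3)*3 - (-6)*6) + ((-6)*0 - (-4)*3)
= 96
Area = |96|/2 = 48

48


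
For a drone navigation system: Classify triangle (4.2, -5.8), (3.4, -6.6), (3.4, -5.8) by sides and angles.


Side lengths squared: AB^2=1.28, BC^2=0.64, CA^2=0.64
Sorted: [0.64, 0.64, 1.28]
By sides: Isosceles, By angles: Right

Isosceles, Right


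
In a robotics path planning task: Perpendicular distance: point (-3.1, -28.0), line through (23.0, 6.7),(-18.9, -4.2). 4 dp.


|cross product| = 1169.44
|line direction| = sqrt(1874.42) = 43.2946
Distance = 1169.44/sqrt(1874.42) = 27.0112

27.0112


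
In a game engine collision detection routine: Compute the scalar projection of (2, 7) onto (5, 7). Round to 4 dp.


u.v = 59, |v| = sqrt(74) = 8.6023
Scalar projection = u.v / |v| = 59 / sqrt(74) = 6.8586

6.8586


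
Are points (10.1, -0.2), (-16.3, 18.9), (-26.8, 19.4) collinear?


Cross product: ((-16.3)-10.1)*(19.4-(-0.2)) - (18.9-(-0.2))*((-26.8)-10.1)
= 187.35

No, not collinear


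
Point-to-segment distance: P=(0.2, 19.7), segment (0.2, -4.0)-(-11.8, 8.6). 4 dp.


Project P onto AB: t = 0.9863 (clamped to [0,1])
Closest point on segment: (-11.6359, 8.4277)
Distance: 16.3448

16.3448


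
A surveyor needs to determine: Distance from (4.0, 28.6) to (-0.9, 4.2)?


dx=-4.9, dy=-24.4
d^2 = (-4.9)^2 + (-24.4)^2 = 619.37
d = sqrt(619.37) = 24.8871

24.8871


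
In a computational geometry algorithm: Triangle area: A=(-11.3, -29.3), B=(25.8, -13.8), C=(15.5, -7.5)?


Area = |x_A(y_B-y_C) + x_B(y_C-y_A) + x_C(y_A-y_B)|/2
= |71.19 + 562.44 + (-240.25)|/2
= 393.38/2 = 196.69

196.69


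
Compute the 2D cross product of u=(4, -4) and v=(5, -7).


u x v = u_x*v_y - u_y*v_x = 4*(-7) - (-4)*5
= (-28) - (-20) = -8

-8


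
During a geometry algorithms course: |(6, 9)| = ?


|u| = sqrt(6^2 + 9^2) = sqrt(117) = 10.8167

10.8167


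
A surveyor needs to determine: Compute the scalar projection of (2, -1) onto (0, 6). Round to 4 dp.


u.v = -6, |v| = sqrt(36) = 6
Scalar projection = u.v / |v| = -6 / sqrt(36) = -1

-1


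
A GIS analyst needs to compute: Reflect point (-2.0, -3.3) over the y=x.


Reflection over y=x: (x,y) -> (y,x)
(-2, -3.3) -> (-3.3, -2)

(-3.3, -2)


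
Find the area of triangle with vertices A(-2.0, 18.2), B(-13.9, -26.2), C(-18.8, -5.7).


Area = |x_A(y_B-y_C) + x_B(y_C-y_A) + x_C(y_A-y_B)|/2
= |41 + 332.21 + (-834.72)|/2
= 461.51/2 = 230.755

230.755


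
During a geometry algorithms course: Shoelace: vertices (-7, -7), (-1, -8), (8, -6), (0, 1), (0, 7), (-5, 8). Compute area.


Shoelace sum: ((-7)*(-8) - (-1)*(-7)) + ((-1)*(-6) - 8*(-8)) + (8*1 - 0*(-6)) + (0*7 - 0*1) + (0*8 - (-5)*7) + ((-5)*(-7) - (-7)*8)
= 253
Area = |253|/2 = 126.5

126.5


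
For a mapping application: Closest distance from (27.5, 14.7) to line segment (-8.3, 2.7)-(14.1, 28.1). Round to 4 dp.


Project P onto AB: t = 0.9649 (clamped to [0,1])
Closest point on segment: (13.3149, 27.2097)
Distance: 18.9132

18.9132


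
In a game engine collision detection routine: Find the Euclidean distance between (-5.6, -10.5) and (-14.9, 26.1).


dx=-9.3, dy=36.6
d^2 = (-9.3)^2 + 36.6^2 = 1426.05
d = sqrt(1426.05) = 37.7631

37.7631


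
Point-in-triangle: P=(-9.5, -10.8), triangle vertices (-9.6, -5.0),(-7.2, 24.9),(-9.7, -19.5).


Cross products: AB x AP = -16.91, BC x BP = -12.87, CA x CP = -2.03
All same sign? yes

Yes, inside


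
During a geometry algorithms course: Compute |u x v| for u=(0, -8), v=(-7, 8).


|u x v| = |0*8 - (-8)*(-7)|
= |0 - 56| = 56

56


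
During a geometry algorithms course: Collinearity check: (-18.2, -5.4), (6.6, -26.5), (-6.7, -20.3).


Cross product: (6.6-(-18.2))*((-20.3)-(-5.4)) - ((-26.5)-(-5.4))*((-6.7)-(-18.2))
= -126.87

No, not collinear


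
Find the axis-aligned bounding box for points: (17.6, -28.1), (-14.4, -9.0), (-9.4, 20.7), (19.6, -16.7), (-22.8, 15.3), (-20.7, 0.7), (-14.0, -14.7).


x range: [-22.8, 19.6]
y range: [-28.1, 20.7]
Bounding box: (-22.8,-28.1) to (19.6,20.7)

(-22.8,-28.1) to (19.6,20.7)


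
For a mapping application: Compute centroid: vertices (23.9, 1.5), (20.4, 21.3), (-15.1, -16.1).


Centroid = ((x_A+x_B+x_C)/3, (y_A+y_B+y_C)/3)
= ((23.9+20.4+(-15.1))/3, (1.5+21.3+(-16.1))/3)
= (9.7333, 2.2333)

(9.7333, 2.2333)


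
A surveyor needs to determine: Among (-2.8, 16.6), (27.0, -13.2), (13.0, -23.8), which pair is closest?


d(P0,P1) = 42.1436, d(P0,P2) = 43.3797, d(P1,P2) = 17.5602
Closest: P1 and P2

Closest pair: (27.0, -13.2) and (13.0, -23.8), distance = 17.5602


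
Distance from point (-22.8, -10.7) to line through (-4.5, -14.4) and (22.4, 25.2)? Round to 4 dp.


|cross product| = 824.21
|line direction| = sqrt(2291.77) = 47.8724
Distance = 824.21/sqrt(2291.77) = 17.2168

17.2168


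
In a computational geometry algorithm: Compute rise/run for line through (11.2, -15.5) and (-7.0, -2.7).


slope = (y2-y1)/(x2-x1) = ((-2.7)-(-15.5))/((-7)-11.2) = 12.8/(-18.2) = -0.7033

-0.7033


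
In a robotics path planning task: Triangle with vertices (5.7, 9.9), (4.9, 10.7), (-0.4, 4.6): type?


Side lengths squared: AB^2=1.28, BC^2=65.3, CA^2=65.3
Sorted: [1.28, 65.3, 65.3]
By sides: Isosceles, By angles: Acute

Isosceles, Acute


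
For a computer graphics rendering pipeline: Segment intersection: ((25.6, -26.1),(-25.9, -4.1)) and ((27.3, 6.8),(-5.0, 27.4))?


Cross products: d1=1097.69, d2=1447.99, d3=-1731.75, d4=-2082.05
d1*d2 < 0 and d3*d4 < 0? no

No, they don't intersect


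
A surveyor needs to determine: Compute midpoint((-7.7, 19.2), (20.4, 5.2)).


M = (((-7.7)+20.4)/2, (19.2+5.2)/2)
= (6.35, 12.2)

(6.35, 12.2)


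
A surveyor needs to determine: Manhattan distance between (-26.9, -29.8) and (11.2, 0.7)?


|(-26.9)-11.2| + |(-29.8)-0.7| = 38.1 + 30.5 = 68.6

68.6


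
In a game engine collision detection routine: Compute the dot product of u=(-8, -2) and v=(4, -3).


u . v = u_x*v_x + u_y*v_y = (-8)*4 + (-2)*(-3)
= (-32) + 6 = -26

-26


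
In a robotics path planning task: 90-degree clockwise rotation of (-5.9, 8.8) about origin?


90° CW: (x,y) -> (y, -x)
(-5.9,8.8) -> (8.8, 5.9)

(8.8, 5.9)


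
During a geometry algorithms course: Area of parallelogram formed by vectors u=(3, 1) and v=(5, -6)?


|u x v| = |3*(-6) - 1*5|
= |(-18) - 5| = 23

23


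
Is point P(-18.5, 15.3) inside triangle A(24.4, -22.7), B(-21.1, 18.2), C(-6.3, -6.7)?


Cross products: AB x AP = 25.61, BC x BP = 21.82, CA x CP = 480.2
All same sign? yes

Yes, inside


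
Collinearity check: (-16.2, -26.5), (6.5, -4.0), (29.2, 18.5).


Cross product: (6.5-(-16.2))*(18.5-(-26.5)) - ((-4)-(-26.5))*(29.2-(-16.2))
= 0

Yes, collinear


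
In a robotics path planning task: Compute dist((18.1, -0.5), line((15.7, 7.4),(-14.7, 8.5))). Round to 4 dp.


|cross product| = 237.52
|line direction| = sqrt(925.37) = 30.4199
Distance = 237.52/sqrt(925.37) = 7.808

7.808


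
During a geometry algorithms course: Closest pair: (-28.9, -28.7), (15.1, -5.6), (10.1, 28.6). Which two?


d(P0,P1) = 49.6952, d(P0,P2) = 69.313, d(P1,P2) = 34.5636
Closest: P1 and P2

Closest pair: (15.1, -5.6) and (10.1, 28.6), distance = 34.5636


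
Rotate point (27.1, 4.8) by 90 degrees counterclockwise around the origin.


90° CCW: (x,y) -> (-y, x)
(27.1,4.8) -> (-4.8, 27.1)

(-4.8, 27.1)


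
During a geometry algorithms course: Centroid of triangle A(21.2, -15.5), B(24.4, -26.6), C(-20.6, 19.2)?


Centroid = ((x_A+x_B+x_C)/3, (y_A+y_B+y_C)/3)
= ((21.2+24.4+(-20.6))/3, ((-15.5)+(-26.6)+19.2)/3)
= (8.3333, -7.6333)

(8.3333, -7.6333)


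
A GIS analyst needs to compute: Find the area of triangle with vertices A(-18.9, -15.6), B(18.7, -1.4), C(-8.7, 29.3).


Area = |x_A(y_B-y_C) + x_B(y_C-y_A) + x_C(y_A-y_B)|/2
= |580.23 + 839.63 + 123.54|/2
= 1543.4/2 = 771.7

771.7


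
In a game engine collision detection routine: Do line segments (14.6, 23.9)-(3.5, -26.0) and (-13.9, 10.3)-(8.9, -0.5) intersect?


Cross products: d1=617.88, d2=-639.72, d3=-1271.19, d4=-13.59
d1*d2 < 0 and d3*d4 < 0? no

No, they don't intersect


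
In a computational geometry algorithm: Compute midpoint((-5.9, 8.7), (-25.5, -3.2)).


M = (((-5.9)+(-25.5))/2, (8.7+(-3.2))/2)
= (-15.7, 2.75)

(-15.7, 2.75)


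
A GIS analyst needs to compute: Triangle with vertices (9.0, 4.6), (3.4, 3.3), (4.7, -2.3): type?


Side lengths squared: AB^2=33.05, BC^2=33.05, CA^2=66.1
Sorted: [33.05, 33.05, 66.1]
By sides: Isosceles, By angles: Right

Isosceles, Right


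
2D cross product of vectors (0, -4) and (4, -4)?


u x v = u_x*v_y - u_y*v_x = 0*(-4) - (-4)*4
= 0 - (-16) = 16

16


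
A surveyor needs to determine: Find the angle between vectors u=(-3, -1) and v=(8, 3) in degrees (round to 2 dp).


u.v = -27, |u| = sqrt(10) = 3.1623, |v| = sqrt(73) = 8.544
cos(theta) = u.v/(|u||v|) = -27/sqrt(730) = -0.999315
theta = acos(-0.999315) = 177.88 degrees

177.88 degrees


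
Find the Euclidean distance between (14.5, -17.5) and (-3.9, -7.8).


dx=-18.4, dy=9.7
d^2 = (-18.4)^2 + 9.7^2 = 432.65
d = sqrt(432.65) = 20.8002

20.8002


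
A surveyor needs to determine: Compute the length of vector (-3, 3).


|u| = sqrt((-3)^2 + 3^2) = sqrt(18) = 4.2426

4.2426


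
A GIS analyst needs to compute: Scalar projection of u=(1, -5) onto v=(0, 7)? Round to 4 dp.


u.v = -35, |v| = sqrt(49) = 7
Scalar projection = u.v / |v| = -35 / sqrt(49) = -5

-5


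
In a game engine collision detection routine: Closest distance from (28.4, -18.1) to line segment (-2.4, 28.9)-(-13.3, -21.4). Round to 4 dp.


Project P onto AB: t = 0.7657 (clamped to [0,1])
Closest point on segment: (-10.7466, -9.6169)
Distance: 40.0552

40.0552


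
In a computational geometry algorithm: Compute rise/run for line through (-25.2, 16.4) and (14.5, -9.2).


slope = (y2-y1)/(x2-x1) = ((-9.2)-16.4)/(14.5-(-25.2)) = (-25.6)/39.7 = -0.6448

-0.6448


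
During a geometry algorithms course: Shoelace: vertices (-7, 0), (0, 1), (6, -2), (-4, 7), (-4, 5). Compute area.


Shoelace sum: ((-7)*1 - 0*0) + (0*(-2) - 6*1) + (6*7 - (-4)*(-2)) + ((-4)*5 - (-4)*7) + ((-4)*0 - (-7)*5)
= 64
Area = |64|/2 = 32

32


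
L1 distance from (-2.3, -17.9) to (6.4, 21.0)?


|(-2.3)-6.4| + |(-17.9)-21| = 8.7 + 38.9 = 47.6

47.6


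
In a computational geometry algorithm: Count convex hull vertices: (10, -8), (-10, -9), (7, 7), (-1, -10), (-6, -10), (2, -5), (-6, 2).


Convex hull vertices (CCW): (-10, -9), (-6, -10), (-1, -10), (10, -8), (7, 7), (-6, 2)
Count = 6

6


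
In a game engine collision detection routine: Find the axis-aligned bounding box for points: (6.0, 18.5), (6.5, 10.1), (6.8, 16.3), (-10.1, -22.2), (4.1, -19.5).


x range: [-10.1, 6.8]
y range: [-22.2, 18.5]
Bounding box: (-10.1,-22.2) to (6.8,18.5)

(-10.1,-22.2) to (6.8,18.5)


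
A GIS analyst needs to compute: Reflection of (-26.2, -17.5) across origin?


Reflection over origin: (x,y) -> (-x,-y)
(-26.2, -17.5) -> (26.2, 17.5)

(26.2, 17.5)


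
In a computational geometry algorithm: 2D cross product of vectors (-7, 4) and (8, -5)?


u x v = u_x*v_y - u_y*v_x = (-7)*(-5) - 4*8
= 35 - 32 = 3

3


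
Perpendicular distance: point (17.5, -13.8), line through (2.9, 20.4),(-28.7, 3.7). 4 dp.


|cross product| = 1324.54
|line direction| = sqrt(1277.45) = 35.7414
Distance = 1324.54/sqrt(1277.45) = 37.059

37.059


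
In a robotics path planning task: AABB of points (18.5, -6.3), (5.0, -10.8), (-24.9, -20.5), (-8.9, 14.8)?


x range: [-24.9, 18.5]
y range: [-20.5, 14.8]
Bounding box: (-24.9,-20.5) to (18.5,14.8)

(-24.9,-20.5) to (18.5,14.8)


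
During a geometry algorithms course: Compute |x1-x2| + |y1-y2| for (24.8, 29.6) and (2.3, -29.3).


|24.8-2.3| + |29.6-(-29.3)| = 22.5 + 58.9 = 81.4

81.4


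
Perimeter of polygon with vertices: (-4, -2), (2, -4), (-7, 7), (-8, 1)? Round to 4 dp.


Sides: (-4, -2)->(2, -4): sqrt(40) = 6.324555, (2, -4)->(-7, 7): sqrt(202) = 14.21267, (-7, 7)->(-8, 1): sqrt(37) = 6.082763, (-8, 1)->(-4, -2): sqrt(25) = 5
Sum = 31.619988
Perimeter = 31.62

31.62


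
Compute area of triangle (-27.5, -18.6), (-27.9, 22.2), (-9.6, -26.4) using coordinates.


Area = |x_A(y_B-y_C) + x_B(y_C-y_A) + x_C(y_A-y_B)|/2
= |(-1336.5) + 217.62 + 391.68|/2
= 727.2/2 = 363.6

363.6


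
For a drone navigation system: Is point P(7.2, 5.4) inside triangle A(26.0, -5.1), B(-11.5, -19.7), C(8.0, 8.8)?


Cross products: AB x AP = -668.23, BC x BP = -43.5, CA x CP = -72.32
All same sign? yes

Yes, inside


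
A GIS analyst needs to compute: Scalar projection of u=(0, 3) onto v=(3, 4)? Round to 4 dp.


u.v = 12, |v| = sqrt(25) = 5
Scalar projection = u.v / |v| = 12 / sqrt(25) = 2.4

2.4


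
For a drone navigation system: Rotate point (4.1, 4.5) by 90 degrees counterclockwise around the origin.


90° CCW: (x,y) -> (-y, x)
(4.1,4.5) -> (-4.5, 4.1)

(-4.5, 4.1)


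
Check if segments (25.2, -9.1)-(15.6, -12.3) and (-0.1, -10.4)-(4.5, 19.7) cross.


Cross products: d1=-755.55, d2=-481.31, d3=-68.48, d4=-342.72
d1*d2 < 0 and d3*d4 < 0? no

No, they don't intersect


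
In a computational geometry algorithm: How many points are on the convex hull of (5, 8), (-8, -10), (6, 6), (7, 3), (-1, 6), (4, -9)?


Convex hull vertices (CCW): (-8, -10), (4, -9), (7, 3), (6, 6), (5, 8), (-1, 6)
Count = 6

6


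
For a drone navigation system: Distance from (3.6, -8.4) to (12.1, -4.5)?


dx=8.5, dy=3.9
d^2 = 8.5^2 + 3.9^2 = 87.46
d = sqrt(87.46) = 9.352

9.352


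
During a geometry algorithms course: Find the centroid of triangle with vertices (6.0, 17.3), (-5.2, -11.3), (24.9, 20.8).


Centroid = ((x_A+x_B+x_C)/3, (y_A+y_B+y_C)/3)
= ((6+(-5.2)+24.9)/3, (17.3+(-11.3)+20.8)/3)
= (8.5667, 8.9333)

(8.5667, 8.9333)


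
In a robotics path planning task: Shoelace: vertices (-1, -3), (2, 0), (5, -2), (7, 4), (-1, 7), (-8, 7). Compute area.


Shoelace sum: ((-1)*0 - 2*(-3)) + (2*(-2) - 5*0) + (5*4 - 7*(-2)) + (7*7 - (-1)*4) + ((-1)*7 - (-8)*7) + ((-8)*(-3) - (-1)*7)
= 169
Area = |169|/2 = 84.5

84.5


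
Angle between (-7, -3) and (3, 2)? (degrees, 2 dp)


u.v = -27, |u| = sqrt(58) = 7.6158, |v| = sqrt(13) = 3.6056
cos(theta) = u.v/(|u||v|) = -27/sqrt(754) = -0.983282
theta = acos(-0.983282) = 169.51 degrees

169.51 degrees


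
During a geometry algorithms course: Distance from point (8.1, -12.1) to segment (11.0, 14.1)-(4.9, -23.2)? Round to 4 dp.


Project P onto AB: t = 0.6965 (clamped to [0,1])
Closest point on segment: (6.7514, -11.8794)
Distance: 1.3666

1.3666


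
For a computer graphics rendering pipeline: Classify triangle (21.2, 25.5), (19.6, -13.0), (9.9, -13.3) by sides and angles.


Side lengths squared: AB^2=1484.81, BC^2=94.18, CA^2=1633.13
Sorted: [94.18, 1484.81, 1633.13]
By sides: Scalene, By angles: Obtuse

Scalene, Obtuse


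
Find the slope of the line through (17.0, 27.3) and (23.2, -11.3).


slope = (y2-y1)/(x2-x1) = ((-11.3)-27.3)/(23.2-17) = (-38.6)/6.2 = -6.2258

-6.2258


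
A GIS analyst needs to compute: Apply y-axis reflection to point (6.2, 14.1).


Reflection over y-axis: (x,y) -> (-x,y)
(6.2, 14.1) -> (-6.2, 14.1)

(-6.2, 14.1)


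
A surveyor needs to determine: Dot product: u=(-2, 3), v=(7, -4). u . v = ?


u . v = u_x*v_x + u_y*v_y = (-2)*7 + 3*(-4)
= (-14) + (-12) = -26

-26


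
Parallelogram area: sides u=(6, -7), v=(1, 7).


|u x v| = |6*7 - (-7)*1|
= |42 - (-7)| = 49

49


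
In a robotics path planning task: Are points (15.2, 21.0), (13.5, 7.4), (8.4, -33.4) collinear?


Cross product: (13.5-15.2)*((-33.4)-21) - (7.4-21)*(8.4-15.2)
= 0

Yes, collinear


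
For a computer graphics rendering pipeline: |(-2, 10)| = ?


|u| = sqrt((-2)^2 + 10^2) = sqrt(104) = 10.198

10.198


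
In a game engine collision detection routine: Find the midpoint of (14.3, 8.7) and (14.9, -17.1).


M = ((14.3+14.9)/2, (8.7+(-17.1))/2)
= (14.6, -4.2)

(14.6, -4.2)


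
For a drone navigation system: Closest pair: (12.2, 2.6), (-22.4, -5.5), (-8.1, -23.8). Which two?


d(P0,P1) = 35.5355, d(P0,P2) = 33.3024, d(P1,P2) = 23.2246
Closest: P1 and P2

Closest pair: (-22.4, -5.5) and (-8.1, -23.8), distance = 23.2246


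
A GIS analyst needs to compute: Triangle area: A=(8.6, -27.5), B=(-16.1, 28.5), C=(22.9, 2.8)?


Area = |x_A(y_B-y_C) + x_B(y_C-y_A) + x_C(y_A-y_B)|/2
= |221.02 + (-487.83) + (-1282.4)|/2
= 1549.21/2 = 774.605

774.605


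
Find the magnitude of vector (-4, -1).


|u| = sqrt((-4)^2 + (-1)^2) = sqrt(17) = 4.1231

4.1231


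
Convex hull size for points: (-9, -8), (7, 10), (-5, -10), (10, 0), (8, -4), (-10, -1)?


Convex hull vertices (CCW): (-10, -1), (-9, -8), (-5, -10), (8, -4), (10, 0), (7, 10)
Count = 6

6


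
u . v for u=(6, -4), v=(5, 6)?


u . v = u_x*v_x + u_y*v_y = 6*5 + (-4)*6
= 30 + (-24) = 6

6


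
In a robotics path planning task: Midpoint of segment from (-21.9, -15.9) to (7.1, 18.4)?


M = (((-21.9)+7.1)/2, ((-15.9)+18.4)/2)
= (-7.4, 1.25)

(-7.4, 1.25)


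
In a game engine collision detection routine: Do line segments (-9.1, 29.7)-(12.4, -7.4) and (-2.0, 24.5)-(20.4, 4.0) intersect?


Cross products: d1=-29.07, d2=-419.36, d3=151.61, d4=541.9
d1*d2 < 0 and d3*d4 < 0? no

No, they don't intersect


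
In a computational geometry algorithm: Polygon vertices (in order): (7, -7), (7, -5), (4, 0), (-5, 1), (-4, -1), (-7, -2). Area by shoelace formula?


Shoelace sum: (7*(-5) - 7*(-7)) + (7*0 - 4*(-5)) + (4*1 - (-5)*0) + ((-5)*(-1) - (-4)*1) + ((-4)*(-2) - (-7)*(-1)) + ((-7)*(-7) - 7*(-2))
= 111
Area = |111|/2 = 55.5

55.5


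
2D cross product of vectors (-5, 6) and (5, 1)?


u x v = u_x*v_y - u_y*v_x = (-5)*1 - 6*5
= (-5) - 30 = -35

-35


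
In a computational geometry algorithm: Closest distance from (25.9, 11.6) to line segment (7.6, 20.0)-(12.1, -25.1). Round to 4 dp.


Project P onto AB: t = 0.2245 (clamped to [0,1])
Closest point on segment: (8.6103, 9.8749)
Distance: 17.3756

17.3756


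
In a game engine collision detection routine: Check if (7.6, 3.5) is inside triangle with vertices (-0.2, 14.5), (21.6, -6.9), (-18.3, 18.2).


Cross products: AB x AP = -72.88, BC x BP = -63.56, CA x CP = -170.24
All same sign? yes

Yes, inside


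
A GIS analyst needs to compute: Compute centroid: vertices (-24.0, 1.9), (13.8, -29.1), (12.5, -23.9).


Centroid = ((x_A+x_B+x_C)/3, (y_A+y_B+y_C)/3)
= (((-24)+13.8+12.5)/3, (1.9+(-29.1)+(-23.9))/3)
= (0.7667, -17.0333)

(0.7667, -17.0333)


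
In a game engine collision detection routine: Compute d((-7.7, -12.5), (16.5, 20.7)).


dx=24.2, dy=33.2
d^2 = 24.2^2 + 33.2^2 = 1687.88
d = sqrt(1687.88) = 41.0838

41.0838


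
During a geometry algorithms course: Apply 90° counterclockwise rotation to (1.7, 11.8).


90° CCW: (x,y) -> (-y, x)
(1.7,11.8) -> (-11.8, 1.7)

(-11.8, 1.7)


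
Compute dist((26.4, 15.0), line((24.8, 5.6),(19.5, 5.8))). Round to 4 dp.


|cross product| = 50.14
|line direction| = sqrt(28.13) = 5.3038
Distance = 50.14/sqrt(28.13) = 9.4536

9.4536


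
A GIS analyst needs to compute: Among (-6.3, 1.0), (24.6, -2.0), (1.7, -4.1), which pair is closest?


d(P0,P1) = 31.0453, d(P0,P2) = 9.4874, d(P1,P2) = 22.9961
Closest: P0 and P2

Closest pair: (-6.3, 1.0) and (1.7, -4.1), distance = 9.4874


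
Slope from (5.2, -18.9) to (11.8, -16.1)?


slope = (y2-y1)/(x2-x1) = ((-16.1)-(-18.9))/(11.8-5.2) = 2.8/6.6 = 0.4242

0.4242


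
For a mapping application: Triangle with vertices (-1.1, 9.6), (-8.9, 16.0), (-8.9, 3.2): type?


Side lengths squared: AB^2=101.8, BC^2=163.84, CA^2=101.8
Sorted: [101.8, 101.8, 163.84]
By sides: Isosceles, By angles: Acute

Isosceles, Acute


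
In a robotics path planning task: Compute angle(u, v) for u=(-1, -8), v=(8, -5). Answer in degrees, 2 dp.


u.v = 32, |u| = sqrt(65) = 8.0623, |v| = sqrt(89) = 9.434
cos(theta) = u.v/(|u||v|) = 32/sqrt(5785) = 0.420725
theta = acos(0.420725) = 65.12 degrees

65.12 degrees


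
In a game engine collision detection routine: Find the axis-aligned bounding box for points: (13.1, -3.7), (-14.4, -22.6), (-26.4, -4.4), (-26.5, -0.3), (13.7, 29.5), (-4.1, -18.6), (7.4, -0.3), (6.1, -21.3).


x range: [-26.5, 13.7]
y range: [-22.6, 29.5]
Bounding box: (-26.5,-22.6) to (13.7,29.5)

(-26.5,-22.6) to (13.7,29.5)


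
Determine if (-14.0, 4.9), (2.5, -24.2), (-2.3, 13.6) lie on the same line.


Cross product: (2.5-(-14))*(13.6-4.9) - ((-24.2)-4.9)*((-2.3)-(-14))
= 484.02

No, not collinear


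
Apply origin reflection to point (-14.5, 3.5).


Reflection over origin: (x,y) -> (-x,-y)
(-14.5, 3.5) -> (14.5, -3.5)

(14.5, -3.5)


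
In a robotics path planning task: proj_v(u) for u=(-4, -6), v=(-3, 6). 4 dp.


u.v = -24, |v| = sqrt(45) = 6.7082
Scalar projection = u.v / |v| = -24 / sqrt(45) = -3.5777

-3.5777


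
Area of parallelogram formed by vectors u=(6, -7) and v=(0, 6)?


|u x v| = |6*6 - (-7)*0|
= |36 - 0| = 36

36


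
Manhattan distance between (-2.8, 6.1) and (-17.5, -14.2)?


|(-2.8)-(-17.5)| + |6.1-(-14.2)| = 14.7 + 20.3 = 35

35


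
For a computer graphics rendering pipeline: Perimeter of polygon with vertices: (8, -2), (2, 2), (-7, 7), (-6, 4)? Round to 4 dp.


Sides: (8, -2)->(2, 2): sqrt(52) = 7.211103, (2, 2)->(-7, 7): sqrt(106) = 10.29563, (-7, 7)->(-6, 4): sqrt(10) = 3.162278, (-6, 4)->(8, -2): sqrt(232) = 15.231546
Sum = 35.900557
Perimeter = 35.9006

35.9006


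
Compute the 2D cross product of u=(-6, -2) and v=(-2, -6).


u x v = u_x*v_y - u_y*v_x = (-6)*(-6) - (-2)*(-2)
= 36 - 4 = 32

32


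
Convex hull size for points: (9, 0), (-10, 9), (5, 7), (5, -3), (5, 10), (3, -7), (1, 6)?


Convex hull vertices (CCW): (-10, 9), (3, -7), (9, 0), (5, 10)
Count = 4

4


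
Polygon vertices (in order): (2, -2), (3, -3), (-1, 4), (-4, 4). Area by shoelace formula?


Shoelace sum: (2*(-3) - 3*(-2)) + (3*4 - (-1)*(-3)) + ((-1)*4 - (-4)*4) + ((-4)*(-2) - 2*4)
= 21
Area = |21|/2 = 10.5

10.5


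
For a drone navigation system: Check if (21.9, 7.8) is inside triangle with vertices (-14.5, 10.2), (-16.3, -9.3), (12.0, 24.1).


Cross products: AB x AP = 714.12, BC x BP = -791.95, CA x CP = 569.56
All same sign? no

No, outside


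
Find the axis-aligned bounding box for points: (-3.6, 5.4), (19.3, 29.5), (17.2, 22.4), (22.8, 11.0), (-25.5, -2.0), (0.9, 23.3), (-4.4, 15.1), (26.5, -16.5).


x range: [-25.5, 26.5]
y range: [-16.5, 29.5]
Bounding box: (-25.5,-16.5) to (26.5,29.5)

(-25.5,-16.5) to (26.5,29.5)


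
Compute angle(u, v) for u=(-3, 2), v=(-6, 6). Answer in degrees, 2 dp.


u.v = 30, |u| = sqrt(13) = 3.6056, |v| = sqrt(72) = 8.4853
cos(theta) = u.v/(|u||v|) = 30/sqrt(936) = 0.980581
theta = acos(0.980581) = 11.31 degrees

11.31 degrees


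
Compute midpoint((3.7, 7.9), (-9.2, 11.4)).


M = ((3.7+(-9.2))/2, (7.9+11.4)/2)
= (-2.75, 9.65)

(-2.75, 9.65)


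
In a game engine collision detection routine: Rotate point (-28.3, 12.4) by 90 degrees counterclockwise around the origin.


90° CCW: (x,y) -> (-y, x)
(-28.3,12.4) -> (-12.4, -28.3)

(-12.4, -28.3)


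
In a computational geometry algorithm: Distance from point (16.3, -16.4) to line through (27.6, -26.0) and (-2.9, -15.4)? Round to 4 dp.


|cross product| = 173.02
|line direction| = sqrt(1042.61) = 32.2895
Distance = 173.02/sqrt(1042.61) = 5.3584

5.3584


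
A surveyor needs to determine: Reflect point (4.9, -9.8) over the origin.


Reflection over origin: (x,y) -> (-x,-y)
(4.9, -9.8) -> (-4.9, 9.8)

(-4.9, 9.8)


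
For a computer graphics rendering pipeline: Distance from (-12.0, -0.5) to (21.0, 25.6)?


dx=33, dy=26.1
d^2 = 33^2 + 26.1^2 = 1770.21
d = sqrt(1770.21) = 42.0739

42.0739


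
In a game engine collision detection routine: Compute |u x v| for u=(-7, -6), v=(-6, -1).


|u x v| = |(-7)*(-1) - (-6)*(-6)|
= |7 - 36| = 29

29


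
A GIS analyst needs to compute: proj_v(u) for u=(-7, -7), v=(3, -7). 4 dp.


u.v = 28, |v| = sqrt(58) = 7.6158
Scalar projection = u.v / |v| = 28 / sqrt(58) = 3.6766

3.6766


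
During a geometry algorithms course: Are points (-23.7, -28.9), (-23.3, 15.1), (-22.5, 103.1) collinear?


Cross product: ((-23.3)-(-23.7))*(103.1-(-28.9)) - (15.1-(-28.9))*((-22.5)-(-23.7))
= 0

Yes, collinear


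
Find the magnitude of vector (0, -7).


|u| = sqrt(0^2 + (-7)^2) = sqrt(49) = 7

7


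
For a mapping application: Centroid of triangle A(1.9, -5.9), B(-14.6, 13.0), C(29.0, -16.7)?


Centroid = ((x_A+x_B+x_C)/3, (y_A+y_B+y_C)/3)
= ((1.9+(-14.6)+29)/3, ((-5.9)+13+(-16.7))/3)
= (5.4333, -3.2)

(5.4333, -3.2)


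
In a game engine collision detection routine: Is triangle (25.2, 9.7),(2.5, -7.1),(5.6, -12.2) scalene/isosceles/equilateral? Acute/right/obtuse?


Side lengths squared: AB^2=797.53, BC^2=35.62, CA^2=863.77
Sorted: [35.62, 797.53, 863.77]
By sides: Scalene, By angles: Obtuse

Scalene, Obtuse


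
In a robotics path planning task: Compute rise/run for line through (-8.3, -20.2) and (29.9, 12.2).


slope = (y2-y1)/(x2-x1) = (12.2-(-20.2))/(29.9-(-8.3)) = 32.4/38.2 = 0.8482

0.8482


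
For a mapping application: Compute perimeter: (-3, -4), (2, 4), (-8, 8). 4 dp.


Sides: (-3, -4)->(2, 4): sqrt(89) = 9.433981, (2, 4)->(-8, 8): sqrt(116) = 10.77033, (-8, 8)->(-3, -4): sqrt(169) = 13
Sum = 33.204311
Perimeter = 33.2043

33.2043


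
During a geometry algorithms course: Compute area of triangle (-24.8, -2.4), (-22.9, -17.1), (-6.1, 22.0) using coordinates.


Area = |x_A(y_B-y_C) + x_B(y_C-y_A) + x_C(y_A-y_B)|/2
= |969.68 + (-558.76) + (-89.67)|/2
= 321.25/2 = 160.625

160.625


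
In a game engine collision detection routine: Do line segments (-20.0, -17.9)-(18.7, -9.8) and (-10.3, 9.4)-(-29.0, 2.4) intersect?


Cross products: d1=442.61, d2=562.04, d3=977.94, d4=858.51
d1*d2 < 0 and d3*d4 < 0? no

No, they don't intersect


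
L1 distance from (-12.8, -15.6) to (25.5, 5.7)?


|(-12.8)-25.5| + |(-15.6)-5.7| = 38.3 + 21.3 = 59.6

59.6


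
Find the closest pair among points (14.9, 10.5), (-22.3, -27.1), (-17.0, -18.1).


d(P0,P1) = 52.8923, d(P0,P2) = 42.8436, d(P1,P2) = 10.4446
Closest: P1 and P2

Closest pair: (-22.3, -27.1) and (-17.0, -18.1), distance = 10.4446


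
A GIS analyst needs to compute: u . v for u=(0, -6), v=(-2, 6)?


u . v = u_x*v_x + u_y*v_y = 0*(-2) + (-6)*6
= 0 + (-36) = -36

-36


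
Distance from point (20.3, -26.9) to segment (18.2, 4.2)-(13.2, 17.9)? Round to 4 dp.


Project P onto AB: t = 0 (clamped to [0,1])
Closest point on segment: (18.2, 4.2)
Distance: 31.1708

31.1708


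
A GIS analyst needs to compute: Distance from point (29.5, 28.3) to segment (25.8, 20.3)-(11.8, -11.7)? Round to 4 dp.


Project P onto AB: t = 0 (clamped to [0,1])
Closest point on segment: (25.8, 20.3)
Distance: 8.8142

8.8142


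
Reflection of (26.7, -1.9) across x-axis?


Reflection over x-axis: (x,y) -> (x,-y)
(26.7, -1.9) -> (26.7, 1.9)

(26.7, 1.9)


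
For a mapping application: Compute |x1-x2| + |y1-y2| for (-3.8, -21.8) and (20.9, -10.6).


|(-3.8)-20.9| + |(-21.8)-(-10.6)| = 24.7 + 11.2 = 35.9

35.9


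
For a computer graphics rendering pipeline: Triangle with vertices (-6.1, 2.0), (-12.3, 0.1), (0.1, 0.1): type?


Side lengths squared: AB^2=42.05, BC^2=153.76, CA^2=42.05
Sorted: [42.05, 42.05, 153.76]
By sides: Isosceles, By angles: Obtuse

Isosceles, Obtuse


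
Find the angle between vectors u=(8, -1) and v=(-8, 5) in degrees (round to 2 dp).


u.v = -69, |u| = sqrt(65) = 8.0623, |v| = sqrt(89) = 9.434
cos(theta) = u.v/(|u||v|) = -69/sqrt(5785) = -0.907188
theta = acos(-0.907188) = 155.12 degrees

155.12 degrees


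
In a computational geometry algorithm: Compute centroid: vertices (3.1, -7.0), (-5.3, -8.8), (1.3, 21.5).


Centroid = ((x_A+x_B+x_C)/3, (y_A+y_B+y_C)/3)
= ((3.1+(-5.3)+1.3)/3, ((-7)+(-8.8)+21.5)/3)
= (-0.3, 1.9)

(-0.3, 1.9)


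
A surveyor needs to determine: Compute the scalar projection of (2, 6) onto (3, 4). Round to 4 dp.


u.v = 30, |v| = sqrt(25) = 5
Scalar projection = u.v / |v| = 30 / sqrt(25) = 6

6


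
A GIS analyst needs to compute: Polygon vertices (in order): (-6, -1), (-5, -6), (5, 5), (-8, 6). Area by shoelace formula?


Shoelace sum: ((-6)*(-6) - (-5)*(-1)) + ((-5)*5 - 5*(-6)) + (5*6 - (-8)*5) + ((-8)*(-1) - (-6)*6)
= 150
Area = |150|/2 = 75

75


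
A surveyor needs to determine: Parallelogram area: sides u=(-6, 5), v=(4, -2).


|u x v| = |(-6)*(-2) - 5*4|
= |12 - 20| = 8

8


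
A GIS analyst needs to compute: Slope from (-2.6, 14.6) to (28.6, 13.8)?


slope = (y2-y1)/(x2-x1) = (13.8-14.6)/(28.6-(-2.6)) = (-0.8)/31.2 = -0.0256

-0.0256


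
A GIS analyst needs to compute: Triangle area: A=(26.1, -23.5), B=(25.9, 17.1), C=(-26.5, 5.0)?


Area = |x_A(y_B-y_C) + x_B(y_C-y_A) + x_C(y_A-y_B)|/2
= |315.81 + 738.15 + 1075.9|/2
= 2129.86/2 = 1064.93

1064.93


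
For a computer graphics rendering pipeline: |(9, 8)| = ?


|u| = sqrt(9^2 + 8^2) = sqrt(145) = 12.0416

12.0416


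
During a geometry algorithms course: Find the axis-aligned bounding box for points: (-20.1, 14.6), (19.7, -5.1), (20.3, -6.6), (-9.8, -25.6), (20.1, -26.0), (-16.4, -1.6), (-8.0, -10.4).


x range: [-20.1, 20.3]
y range: [-26, 14.6]
Bounding box: (-20.1,-26) to (20.3,14.6)

(-20.1,-26) to (20.3,14.6)


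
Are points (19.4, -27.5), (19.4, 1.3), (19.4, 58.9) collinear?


Cross product: (19.4-19.4)*(58.9-(-27.5)) - (1.3-(-27.5))*(19.4-19.4)
= 0

Yes, collinear


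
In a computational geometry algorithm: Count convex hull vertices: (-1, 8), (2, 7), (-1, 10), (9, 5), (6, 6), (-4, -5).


Convex hull vertices (CCW): (-4, -5), (9, 5), (-1, 10)
Count = 3

3


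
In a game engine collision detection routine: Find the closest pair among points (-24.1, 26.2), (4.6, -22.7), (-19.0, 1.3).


d(P0,P1) = 56.7001, d(P0,P2) = 25.4169, d(P1,P2) = 33.6595
Closest: P0 and P2

Closest pair: (-24.1, 26.2) and (-19.0, 1.3), distance = 25.4169


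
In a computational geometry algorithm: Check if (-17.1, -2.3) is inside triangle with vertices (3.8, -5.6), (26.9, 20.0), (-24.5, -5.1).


Cross products: AB x AP = 611.27, BC x BP = 41.82, CA x CP = 82.94
All same sign? yes

Yes, inside


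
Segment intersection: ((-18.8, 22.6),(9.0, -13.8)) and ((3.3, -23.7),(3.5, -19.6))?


Cross products: d1=99.87, d2=-21.39, d3=-482.7, d4=-361.44
d1*d2 < 0 and d3*d4 < 0? no

No, they don't intersect


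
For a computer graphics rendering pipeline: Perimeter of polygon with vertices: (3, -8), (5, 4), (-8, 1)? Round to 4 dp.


Sides: (3, -8)->(5, 4): sqrt(148) = 12.165525, (5, 4)->(-8, 1): sqrt(178) = 13.341664, (-8, 1)->(3, -8): sqrt(202) = 14.21267
Sum = 39.719859
Perimeter = 39.7199

39.7199


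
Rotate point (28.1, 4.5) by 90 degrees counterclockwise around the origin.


90° CCW: (x,y) -> (-y, x)
(28.1,4.5) -> (-4.5, 28.1)

(-4.5, 28.1)


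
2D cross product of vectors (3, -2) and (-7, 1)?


u x v = u_x*v_y - u_y*v_x = 3*1 - (-2)*(-7)
= 3 - 14 = -11

-11


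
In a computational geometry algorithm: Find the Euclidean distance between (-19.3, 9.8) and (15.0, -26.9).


dx=34.3, dy=-36.7
d^2 = 34.3^2 + (-36.7)^2 = 2523.38
d = sqrt(2523.38) = 50.2333

50.2333


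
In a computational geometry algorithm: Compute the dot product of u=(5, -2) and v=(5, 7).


u . v = u_x*v_x + u_y*v_y = 5*5 + (-2)*7
= 25 + (-14) = 11

11


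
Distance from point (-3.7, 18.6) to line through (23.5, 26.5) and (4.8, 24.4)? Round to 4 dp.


|cross product| = 90.61
|line direction| = sqrt(354.1) = 18.8175
Distance = 90.61/sqrt(354.1) = 4.8152

4.8152


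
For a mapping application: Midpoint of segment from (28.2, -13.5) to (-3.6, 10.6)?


M = ((28.2+(-3.6))/2, ((-13.5)+10.6)/2)
= (12.3, -1.45)

(12.3, -1.45)


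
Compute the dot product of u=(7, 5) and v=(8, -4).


u . v = u_x*v_x + u_y*v_y = 7*8 + 5*(-4)
= 56 + (-20) = 36

36


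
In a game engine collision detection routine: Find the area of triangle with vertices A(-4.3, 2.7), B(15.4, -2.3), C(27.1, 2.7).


Area = |x_A(y_B-y_C) + x_B(y_C-y_A) + x_C(y_A-y_B)|/2
= |21.5 + 0 + 135.5|/2
= 157/2 = 78.5

78.5


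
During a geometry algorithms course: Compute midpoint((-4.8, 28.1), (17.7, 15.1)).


M = (((-4.8)+17.7)/2, (28.1+15.1)/2)
= (6.45, 21.6)

(6.45, 21.6)


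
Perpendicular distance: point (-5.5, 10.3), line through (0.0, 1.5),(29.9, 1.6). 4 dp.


|cross product| = 263.67
|line direction| = sqrt(894.02) = 29.9002
Distance = 263.67/sqrt(894.02) = 8.8183

8.8183


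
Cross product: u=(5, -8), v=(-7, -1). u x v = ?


u x v = u_x*v_y - u_y*v_x = 5*(-1) - (-8)*(-7)
= (-5) - 56 = -61

-61


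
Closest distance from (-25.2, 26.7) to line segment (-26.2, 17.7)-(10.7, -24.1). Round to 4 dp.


Project P onto AB: t = 0 (clamped to [0,1])
Closest point on segment: (-26.2, 17.7)
Distance: 9.0554

9.0554


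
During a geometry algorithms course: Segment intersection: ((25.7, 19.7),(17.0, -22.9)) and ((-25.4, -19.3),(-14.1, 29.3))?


Cross products: d1=-2042.76, d2=-2101.32, d3=-1837.56, d4=-1779
d1*d2 < 0 and d3*d4 < 0? no

No, they don't intersect


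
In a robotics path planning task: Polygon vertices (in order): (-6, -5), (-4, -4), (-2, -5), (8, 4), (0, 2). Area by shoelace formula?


Shoelace sum: ((-6)*(-4) - (-4)*(-5)) + ((-4)*(-5) - (-2)*(-4)) + ((-2)*4 - 8*(-5)) + (8*2 - 0*4) + (0*(-5) - (-6)*2)
= 76
Area = |76|/2 = 38

38


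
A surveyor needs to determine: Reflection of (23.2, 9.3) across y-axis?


Reflection over y-axis: (x,y) -> (-x,y)
(23.2, 9.3) -> (-23.2, 9.3)

(-23.2, 9.3)


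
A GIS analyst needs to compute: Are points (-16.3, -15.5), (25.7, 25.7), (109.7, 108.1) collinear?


Cross product: (25.7-(-16.3))*(108.1-(-15.5)) - (25.7-(-15.5))*(109.7-(-16.3))
= 0

Yes, collinear


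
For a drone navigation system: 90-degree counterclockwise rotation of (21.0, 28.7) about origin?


90° CCW: (x,y) -> (-y, x)
(21,28.7) -> (-28.7, 21)

(-28.7, 21)


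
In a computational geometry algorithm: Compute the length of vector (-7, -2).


|u| = sqrt((-7)^2 + (-2)^2) = sqrt(53) = 7.2801

7.2801


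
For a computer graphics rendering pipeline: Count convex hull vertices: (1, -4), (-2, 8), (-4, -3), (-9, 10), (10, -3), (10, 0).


Convex hull vertices (CCW): (-9, 10), (-4, -3), (1, -4), (10, -3), (10, 0), (-2, 8)
Count = 6

6


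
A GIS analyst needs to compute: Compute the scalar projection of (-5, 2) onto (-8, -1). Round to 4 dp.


u.v = 38, |v| = sqrt(65) = 8.0623
Scalar projection = u.v / |v| = 38 / sqrt(65) = 4.7133

4.7133


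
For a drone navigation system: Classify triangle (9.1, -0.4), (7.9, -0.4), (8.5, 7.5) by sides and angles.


Side lengths squared: AB^2=1.44, BC^2=62.77, CA^2=62.77
Sorted: [1.44, 62.77, 62.77]
By sides: Isosceles, By angles: Acute

Isosceles, Acute


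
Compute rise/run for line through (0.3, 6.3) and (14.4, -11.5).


slope = (y2-y1)/(x2-x1) = ((-11.5)-6.3)/(14.4-0.3) = (-17.8)/14.1 = -1.2624

-1.2624


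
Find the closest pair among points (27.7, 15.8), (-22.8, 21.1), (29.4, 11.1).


d(P0,P1) = 50.7774, d(P0,P2) = 4.998, d(P1,P2) = 53.1492
Closest: P0 and P2

Closest pair: (27.7, 15.8) and (29.4, 11.1), distance = 4.998


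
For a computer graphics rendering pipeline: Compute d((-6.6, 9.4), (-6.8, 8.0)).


dx=-0.2, dy=-1.4
d^2 = (-0.2)^2 + (-1.4)^2 = 2
d = sqrt(2) = 1.4142

1.4142


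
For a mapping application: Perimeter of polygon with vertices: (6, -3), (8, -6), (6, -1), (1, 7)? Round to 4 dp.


Sides: (6, -3)->(8, -6): sqrt(13) = 3.605551, (8, -6)->(6, -1): sqrt(29) = 5.385165, (6, -1)->(1, 7): sqrt(89) = 9.433981, (1, 7)->(6, -3): sqrt(125) = 11.18034
Sum = 29.605037
Perimeter = 29.605

29.605


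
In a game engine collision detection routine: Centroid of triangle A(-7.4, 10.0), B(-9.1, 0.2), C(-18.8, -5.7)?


Centroid = ((x_A+x_B+x_C)/3, (y_A+y_B+y_C)/3)
= (((-7.4)+(-9.1)+(-18.8))/3, (10+0.2+(-5.7))/3)
= (-11.7667, 1.5)

(-11.7667, 1.5)


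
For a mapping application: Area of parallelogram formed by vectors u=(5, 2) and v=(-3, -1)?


|u x v| = |5*(-1) - 2*(-3)|
= |(-5) - (-6)| = 1

1


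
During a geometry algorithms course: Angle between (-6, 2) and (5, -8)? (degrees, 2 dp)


u.v = -46, |u| = sqrt(40) = 6.3246, |v| = sqrt(89) = 9.434
cos(theta) = u.v/(|u||v|) = -46/sqrt(3560) = -0.770962
theta = acos(-0.770962) = 140.44 degrees

140.44 degrees
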